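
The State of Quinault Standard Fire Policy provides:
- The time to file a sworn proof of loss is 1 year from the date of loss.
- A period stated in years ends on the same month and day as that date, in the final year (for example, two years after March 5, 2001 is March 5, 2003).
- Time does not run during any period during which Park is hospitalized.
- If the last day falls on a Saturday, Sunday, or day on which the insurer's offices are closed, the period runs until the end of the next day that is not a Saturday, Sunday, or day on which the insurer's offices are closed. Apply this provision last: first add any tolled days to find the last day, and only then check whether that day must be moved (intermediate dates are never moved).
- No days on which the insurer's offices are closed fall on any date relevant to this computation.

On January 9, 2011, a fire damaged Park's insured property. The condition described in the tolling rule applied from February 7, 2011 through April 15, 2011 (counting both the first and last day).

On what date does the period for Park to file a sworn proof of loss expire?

1 year after January 9, 2011 is January 9, 2012.
From February 7, 2011 through April 15, 2011 inclusive is 68 days; tolling adds 68 days: January 9, 2012 + 68 days = March 17, 2012.
March 17, 2012 is Saturday; March 18, 2012 is Sunday. The next qualifying day is March 19, 2012.

March 19, 2012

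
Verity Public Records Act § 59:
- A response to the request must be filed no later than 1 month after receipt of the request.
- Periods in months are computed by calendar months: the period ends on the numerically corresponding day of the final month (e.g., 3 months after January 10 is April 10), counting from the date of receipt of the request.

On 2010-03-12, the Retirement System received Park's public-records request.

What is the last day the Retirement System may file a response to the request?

1 month after 2010-03-12 is April 12, 2010.

April 12, 2010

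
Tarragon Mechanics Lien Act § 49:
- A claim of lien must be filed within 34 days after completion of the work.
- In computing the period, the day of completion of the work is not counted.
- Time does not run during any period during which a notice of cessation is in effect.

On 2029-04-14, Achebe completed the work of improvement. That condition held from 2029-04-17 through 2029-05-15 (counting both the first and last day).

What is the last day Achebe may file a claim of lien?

June 16, 2029

34 days after 2029-04-14 is May 18, 2029.
From April 17, 2029 through May 15, 2029 inclusive is 29 days; tolling adds 29 days: May 18, 2029 + 29 days = June 16, 2029.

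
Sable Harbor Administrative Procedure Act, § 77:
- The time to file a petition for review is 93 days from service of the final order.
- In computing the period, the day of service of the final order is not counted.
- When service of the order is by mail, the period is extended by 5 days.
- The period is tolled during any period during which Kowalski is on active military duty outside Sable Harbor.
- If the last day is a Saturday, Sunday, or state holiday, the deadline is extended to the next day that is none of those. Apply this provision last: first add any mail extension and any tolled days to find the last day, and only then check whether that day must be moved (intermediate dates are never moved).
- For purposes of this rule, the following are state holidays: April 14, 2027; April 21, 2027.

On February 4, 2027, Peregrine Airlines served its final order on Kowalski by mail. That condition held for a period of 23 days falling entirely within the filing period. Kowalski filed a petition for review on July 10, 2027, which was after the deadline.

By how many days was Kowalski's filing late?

93 days after February 4, 2027 is May 8, 2027.
Service was by mail, adding 5 days: May 8, 2027 + 5 days = May 13, 2027.
Tolling adds 23 days: May 13, 2027 + 23 days = June 5, 2027.
June 5, 2027 is Saturday; June 6, 2027 is Sunday. The next qualifying day is June 7, 2027.
The deadline is June 7, 2027; from June 7, 2027 to July 10, 2027 is 33 days.

33 days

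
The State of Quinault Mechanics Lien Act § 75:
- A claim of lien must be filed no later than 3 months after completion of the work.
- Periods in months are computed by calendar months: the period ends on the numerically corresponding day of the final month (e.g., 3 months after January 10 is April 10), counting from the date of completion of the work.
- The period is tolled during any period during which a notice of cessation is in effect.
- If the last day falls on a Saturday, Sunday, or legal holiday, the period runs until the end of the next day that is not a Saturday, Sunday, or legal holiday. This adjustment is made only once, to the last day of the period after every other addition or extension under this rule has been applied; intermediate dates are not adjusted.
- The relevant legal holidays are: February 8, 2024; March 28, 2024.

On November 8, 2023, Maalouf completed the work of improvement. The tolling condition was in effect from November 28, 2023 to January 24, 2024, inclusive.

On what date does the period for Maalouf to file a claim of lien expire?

3 months after November 8, 2023 is February 8, 2024.
From November 28, 2023 through January 24, 2024 inclusive is 58 days; tolling adds 58 days: February 8, 2024 + 58 days = April 6, 2024.
April 6, 2024 is Saturday; April 7, 2024 is Sunday. The next qualifying day is April 8, 2024.

April 8, 2024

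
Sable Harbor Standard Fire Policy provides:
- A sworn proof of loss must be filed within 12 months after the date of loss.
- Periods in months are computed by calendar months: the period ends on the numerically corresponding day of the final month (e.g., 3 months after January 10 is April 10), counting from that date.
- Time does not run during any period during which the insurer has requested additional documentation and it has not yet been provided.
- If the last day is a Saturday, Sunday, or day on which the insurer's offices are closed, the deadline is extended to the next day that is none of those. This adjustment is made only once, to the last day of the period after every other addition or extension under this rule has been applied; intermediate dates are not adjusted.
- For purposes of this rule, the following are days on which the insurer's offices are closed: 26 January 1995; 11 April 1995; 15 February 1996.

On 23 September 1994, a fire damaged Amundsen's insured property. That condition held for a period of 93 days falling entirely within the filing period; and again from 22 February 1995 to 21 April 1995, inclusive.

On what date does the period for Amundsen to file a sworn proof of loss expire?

February 22, 1996

12 months after 23 September 1994 is September 23, 1995.
Tolling adds 93 days: September 23, 1995 + 93 days = December 25, 1995.
From February 22, 1995 through April 21, 1995 inclusive is 59 days; tolling adds 59 days: December 25, 1995 + 59 days = February 22, 1996.
February 22, 1996 is a Thursday and not a day on which the insurer's offices are closed, so no extension applies.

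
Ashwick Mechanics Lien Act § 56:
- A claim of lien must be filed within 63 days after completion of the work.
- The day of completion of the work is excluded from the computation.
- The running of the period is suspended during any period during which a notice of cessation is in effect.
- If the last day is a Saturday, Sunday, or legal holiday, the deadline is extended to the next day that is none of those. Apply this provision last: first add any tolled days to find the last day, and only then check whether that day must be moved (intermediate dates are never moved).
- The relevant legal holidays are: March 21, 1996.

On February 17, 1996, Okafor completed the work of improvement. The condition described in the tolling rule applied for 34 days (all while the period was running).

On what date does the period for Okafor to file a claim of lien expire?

63 days after February 17, 1996 is April 20, 1996.
Tolling adds 34 days: April 20, 1996 + 34 days = May 24, 1996.
May 24, 1996 is a Friday and not a legal holiday, so no extension applies.

May 24, 1996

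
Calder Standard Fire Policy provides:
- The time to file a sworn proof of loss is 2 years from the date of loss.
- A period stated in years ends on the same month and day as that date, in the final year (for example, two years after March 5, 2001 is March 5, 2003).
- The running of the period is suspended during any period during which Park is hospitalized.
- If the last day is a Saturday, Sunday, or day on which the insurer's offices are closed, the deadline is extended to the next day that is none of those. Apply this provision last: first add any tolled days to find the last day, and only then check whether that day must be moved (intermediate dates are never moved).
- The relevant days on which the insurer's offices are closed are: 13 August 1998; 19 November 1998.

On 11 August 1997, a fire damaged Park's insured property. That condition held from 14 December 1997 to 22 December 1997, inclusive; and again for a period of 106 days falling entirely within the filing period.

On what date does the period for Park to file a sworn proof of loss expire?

2 years after 11 August 1997 is August 11, 1999.
From December 14, 1997 through December 22, 1997 inclusive is 9 days; tolling adds 9 days: August 11, 1999 + 9 days = August 20, 1999.
Tolling adds 106 days: August 20, 1999 + 106 days = December 4, 1999.
December 4, 1999 is Saturday; December 5, 1999 is Sunday. The next qualifying day is December 6, 1999.

December 6, 1999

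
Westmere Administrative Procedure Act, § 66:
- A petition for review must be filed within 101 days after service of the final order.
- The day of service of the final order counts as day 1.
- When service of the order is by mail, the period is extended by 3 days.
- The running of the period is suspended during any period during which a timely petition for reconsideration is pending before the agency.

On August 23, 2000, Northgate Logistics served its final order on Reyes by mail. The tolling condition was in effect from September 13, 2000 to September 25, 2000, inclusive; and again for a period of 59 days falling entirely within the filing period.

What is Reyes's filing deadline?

February 14, 2001

Counting August 23, 2000 as day 1, day 101 is December 1, 2000.
Service was by mail, adding 3 days: December 1, 2000 + 3 days = December 4, 2000.
From September 13, 2000 through September 25, 2000 inclusive is 13 days; tolling adds 13 days: December 4, 2000 + 13 days = December 17, 2000.
Tolling adds 59 days: December 17, 2000 + 59 days = February 14, 2001.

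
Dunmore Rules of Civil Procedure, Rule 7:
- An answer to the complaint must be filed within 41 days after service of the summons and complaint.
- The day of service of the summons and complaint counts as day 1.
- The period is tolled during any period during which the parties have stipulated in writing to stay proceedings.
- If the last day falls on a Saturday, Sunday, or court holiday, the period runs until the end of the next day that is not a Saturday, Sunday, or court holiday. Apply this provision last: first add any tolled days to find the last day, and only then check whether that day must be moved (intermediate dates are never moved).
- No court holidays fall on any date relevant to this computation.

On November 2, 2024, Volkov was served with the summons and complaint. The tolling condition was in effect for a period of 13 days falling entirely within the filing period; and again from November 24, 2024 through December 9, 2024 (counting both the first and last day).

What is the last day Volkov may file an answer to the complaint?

January 10, 2025

Counting November 2, 2024 as day 1, day 41 is December 12, 2024.
Tolling adds 13 days: December 12, 2024 + 13 days = December 25, 2024.
From November 24, 2024 through December 9, 2024 inclusive is 16 days; tolling adds 16 days: December 25, 2024 + 16 days = January 10, 2025.
January 10, 2025 is a Friday and not a court holiday, so no extension applies.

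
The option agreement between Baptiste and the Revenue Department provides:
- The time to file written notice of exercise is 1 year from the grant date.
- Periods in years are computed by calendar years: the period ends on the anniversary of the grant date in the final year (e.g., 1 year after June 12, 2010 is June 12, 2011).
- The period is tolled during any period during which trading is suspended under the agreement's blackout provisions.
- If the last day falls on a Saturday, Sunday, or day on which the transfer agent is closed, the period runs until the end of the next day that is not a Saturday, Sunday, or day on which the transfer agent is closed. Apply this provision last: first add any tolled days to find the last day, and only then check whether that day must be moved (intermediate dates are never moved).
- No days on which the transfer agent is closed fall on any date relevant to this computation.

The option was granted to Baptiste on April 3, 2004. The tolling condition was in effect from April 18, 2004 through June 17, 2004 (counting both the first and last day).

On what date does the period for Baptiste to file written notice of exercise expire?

June 3, 2005

1 year after April 3, 2004 is April 3, 2005.
From April 18, 2004 through June 17, 2004 inclusive is 61 days; tolling adds 61 days: April 3, 2005 + 61 days = June 3, 2005.
June 3, 2005 is a Friday and not a day on which the transfer agent is closed, so no extension applies.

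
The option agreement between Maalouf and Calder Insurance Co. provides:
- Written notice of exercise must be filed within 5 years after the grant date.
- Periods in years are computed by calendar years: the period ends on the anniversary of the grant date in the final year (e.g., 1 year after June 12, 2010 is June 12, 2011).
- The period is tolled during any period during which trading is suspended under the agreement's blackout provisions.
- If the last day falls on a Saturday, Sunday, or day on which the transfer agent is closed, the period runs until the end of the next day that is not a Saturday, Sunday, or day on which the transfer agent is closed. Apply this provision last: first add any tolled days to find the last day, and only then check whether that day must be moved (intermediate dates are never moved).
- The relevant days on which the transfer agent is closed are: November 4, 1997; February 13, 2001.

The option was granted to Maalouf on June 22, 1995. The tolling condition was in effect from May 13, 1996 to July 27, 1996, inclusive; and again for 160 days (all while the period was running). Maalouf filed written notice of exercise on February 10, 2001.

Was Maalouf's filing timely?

5 years after June 22, 1995 is June 22, 2000.
From May 13, 1996 through July 27, 1996 inclusive is 76 days; tolling adds 76 days: June 22, 2000 + 76 days = September 6, 2000.
Tolling adds 160 days: September 6, 2000 + 160 days = February 13, 2001.
February 13, 2001 is a listed holiday. The next qualifying day is February 14, 2001.
The deadline is February 14, 2001; the filing on February 10, 2001 is on or before that date.

Yes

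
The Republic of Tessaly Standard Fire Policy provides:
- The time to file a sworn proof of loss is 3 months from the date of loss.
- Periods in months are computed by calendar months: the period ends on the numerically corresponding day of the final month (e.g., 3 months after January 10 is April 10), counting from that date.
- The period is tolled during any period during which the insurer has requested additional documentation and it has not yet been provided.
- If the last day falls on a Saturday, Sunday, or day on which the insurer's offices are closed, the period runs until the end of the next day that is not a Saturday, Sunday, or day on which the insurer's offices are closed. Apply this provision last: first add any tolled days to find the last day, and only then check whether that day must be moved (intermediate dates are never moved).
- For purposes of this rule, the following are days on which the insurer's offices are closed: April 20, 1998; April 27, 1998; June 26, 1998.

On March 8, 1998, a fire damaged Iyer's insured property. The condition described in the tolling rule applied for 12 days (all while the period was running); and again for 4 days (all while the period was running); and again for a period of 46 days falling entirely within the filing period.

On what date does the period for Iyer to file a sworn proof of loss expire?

3 months after March 8, 1998 is June 8, 1998.
Tolling adds 12 days: June 8, 1998 + 12 days = June 20, 1998.
Tolling adds 4 days: June 20, 1998 + 4 days = June 24, 1998.
Tolling adds 46 days: June 24, 1998 + 46 days = August 9, 1998.
August 9, 1998 is Sunday. The next qualifying day is August 10, 1998.

August 10, 1998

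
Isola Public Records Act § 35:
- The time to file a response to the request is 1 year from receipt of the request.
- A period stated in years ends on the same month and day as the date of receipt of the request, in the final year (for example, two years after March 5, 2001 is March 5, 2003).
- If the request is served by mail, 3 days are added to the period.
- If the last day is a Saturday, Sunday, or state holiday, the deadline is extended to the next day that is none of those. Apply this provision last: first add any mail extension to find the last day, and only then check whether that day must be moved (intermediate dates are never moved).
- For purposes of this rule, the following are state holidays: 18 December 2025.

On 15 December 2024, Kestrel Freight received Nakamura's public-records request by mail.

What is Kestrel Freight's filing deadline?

1 year after 15 December 2024 is December 15, 2025.
Service was by mail, adding 3 days: December 15, 2025 + 3 days = December 18, 2025.
December 18, 2025 is a listed holiday. The next qualifying day is December 19, 2025.

December 19, 2025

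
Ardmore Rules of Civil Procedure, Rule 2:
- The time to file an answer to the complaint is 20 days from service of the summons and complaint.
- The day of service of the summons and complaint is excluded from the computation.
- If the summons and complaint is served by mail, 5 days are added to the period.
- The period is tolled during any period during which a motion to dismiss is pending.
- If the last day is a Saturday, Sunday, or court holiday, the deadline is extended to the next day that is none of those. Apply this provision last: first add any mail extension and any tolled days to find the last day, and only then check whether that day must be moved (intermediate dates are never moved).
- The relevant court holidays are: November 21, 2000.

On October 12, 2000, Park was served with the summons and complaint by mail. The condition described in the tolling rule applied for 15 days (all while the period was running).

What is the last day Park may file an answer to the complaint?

20 days after October 12, 2000 is November 1, 2000.
Service was by mail, adding 5 days: November 1, 2000 + 5 days = November 6, 2000.
Tolling adds 15 days: November 6, 2000 + 15 days = November 21, 2000.
November 21, 2000 is a listed holiday. The next qualifying day is November 22, 2000.

November 22, 2000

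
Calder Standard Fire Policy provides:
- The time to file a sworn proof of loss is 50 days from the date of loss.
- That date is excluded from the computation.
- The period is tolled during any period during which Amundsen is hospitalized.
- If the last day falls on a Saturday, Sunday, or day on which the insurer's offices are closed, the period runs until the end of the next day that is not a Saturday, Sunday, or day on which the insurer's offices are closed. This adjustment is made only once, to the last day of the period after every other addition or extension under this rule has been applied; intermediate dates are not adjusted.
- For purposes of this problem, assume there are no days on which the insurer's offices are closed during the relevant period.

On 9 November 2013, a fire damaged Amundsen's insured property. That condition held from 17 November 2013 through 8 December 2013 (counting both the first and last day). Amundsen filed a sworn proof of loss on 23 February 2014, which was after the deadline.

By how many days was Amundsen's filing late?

34 days

50 days after 9 November 2013 is December 29, 2013.
From November 17, 2013 through December 8, 2013 inclusive is 22 days; tolling adds 22 days: December 29, 2013 + 22 days = January 20, 2014.
January 20, 2014 is a Monday and not a day on which the insurer's offices are closed, so no extension applies.
The deadline is January 20, 2014; from January 20, 2014 to February 23, 2014 is 34 days.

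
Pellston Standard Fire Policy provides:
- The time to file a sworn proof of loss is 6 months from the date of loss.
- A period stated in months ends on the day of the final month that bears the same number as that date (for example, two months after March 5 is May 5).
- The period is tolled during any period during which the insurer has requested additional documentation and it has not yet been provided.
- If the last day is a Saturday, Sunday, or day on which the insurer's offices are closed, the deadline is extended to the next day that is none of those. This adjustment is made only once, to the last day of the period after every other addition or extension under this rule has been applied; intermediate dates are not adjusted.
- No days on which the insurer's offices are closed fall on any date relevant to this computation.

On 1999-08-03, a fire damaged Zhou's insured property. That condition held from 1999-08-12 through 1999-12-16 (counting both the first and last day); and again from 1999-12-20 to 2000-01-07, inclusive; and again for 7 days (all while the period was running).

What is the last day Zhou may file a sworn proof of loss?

July 5, 2000

6 months after 1999-08-03 is February 3, 2000.
From August 12, 1999 through December 16, 1999 inclusive is 127 days; tolling adds 127 days: February 3, 2000 + 127 days = June 9, 2000.
From December 20, 1999 through January 7, 2000 inclusive is 19 days; tolling adds 19 days: June 9, 2000 + 19 days = June 28, 2000.
Tolling adds 7 days: June 28, 2000 + 7 days = July 5, 2000.
July 5, 2000 is a Wednesday and not a day on which the insurer's offices are closed, so no extension applies.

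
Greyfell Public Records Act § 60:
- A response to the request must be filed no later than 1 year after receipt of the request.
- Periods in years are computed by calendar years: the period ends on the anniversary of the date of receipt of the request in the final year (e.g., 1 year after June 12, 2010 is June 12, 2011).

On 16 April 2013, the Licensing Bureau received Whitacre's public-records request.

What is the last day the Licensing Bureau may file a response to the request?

1 year after 16 April 2013 is April 16, 2014.

April 16, 2014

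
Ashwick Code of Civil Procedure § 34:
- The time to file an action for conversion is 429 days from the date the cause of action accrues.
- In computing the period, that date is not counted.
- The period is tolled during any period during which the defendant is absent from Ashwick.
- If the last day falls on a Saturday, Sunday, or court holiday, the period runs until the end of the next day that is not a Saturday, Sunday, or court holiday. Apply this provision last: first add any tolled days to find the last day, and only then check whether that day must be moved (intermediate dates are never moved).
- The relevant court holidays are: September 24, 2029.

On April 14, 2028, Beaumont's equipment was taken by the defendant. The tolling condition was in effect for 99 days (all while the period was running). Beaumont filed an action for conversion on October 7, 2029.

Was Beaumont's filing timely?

429 days after April 14, 2028 is June 17, 2029.
Tolling adds 99 days: June 17, 2029 + 99 days = September 24, 2029.
September 24, 2029 is a listed holiday. The next qualifying day is September 25, 2029.
The deadline is September 25, 2029; the filing on October 7, 2029 is after that date.

No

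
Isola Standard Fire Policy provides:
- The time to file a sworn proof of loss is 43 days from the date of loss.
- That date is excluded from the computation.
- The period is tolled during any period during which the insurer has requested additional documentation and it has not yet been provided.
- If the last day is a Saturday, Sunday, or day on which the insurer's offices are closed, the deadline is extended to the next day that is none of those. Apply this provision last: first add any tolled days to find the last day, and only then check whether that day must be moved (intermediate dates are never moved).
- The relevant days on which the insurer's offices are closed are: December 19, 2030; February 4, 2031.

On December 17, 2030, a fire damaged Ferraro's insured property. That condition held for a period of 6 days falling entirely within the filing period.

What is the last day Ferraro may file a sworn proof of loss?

February 5, 2031

43 days after December 17, 2030 is January 29, 2031.
Tolling adds 6 days: January 29, 2031 + 6 days = February 4, 2031.
February 4, 2031 is a listed holiday. The next qualifying day is February 5, 2031.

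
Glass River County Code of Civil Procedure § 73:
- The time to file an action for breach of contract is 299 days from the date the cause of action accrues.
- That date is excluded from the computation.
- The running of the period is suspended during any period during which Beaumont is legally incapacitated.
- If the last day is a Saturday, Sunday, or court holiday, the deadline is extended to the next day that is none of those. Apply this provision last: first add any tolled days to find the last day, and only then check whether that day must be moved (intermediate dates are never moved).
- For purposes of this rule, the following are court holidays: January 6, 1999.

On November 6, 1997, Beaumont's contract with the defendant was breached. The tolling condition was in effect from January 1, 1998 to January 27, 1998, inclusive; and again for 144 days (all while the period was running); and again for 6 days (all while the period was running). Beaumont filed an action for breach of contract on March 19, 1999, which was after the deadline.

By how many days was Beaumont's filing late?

22 days

299 days after November 6, 1997 is September 1, 1998.
From January 1, 1998 through January 27, 1998 inclusive is 27 days; tolling adds 27 days: September 1, 1998 + 27 days = September 28, 1998.
Tolling adds 144 days: September 28, 1998 + 144 days = February 19, 1999.
Tolling adds 6 days: February 19, 1999 + 6 days = February 25, 1999.
February 25, 1999 is a Thursday and not a court holiday, so no extension applies.
The deadline is February 25, 1999; from February 25, 1999 to March 19, 1999 is 22 days.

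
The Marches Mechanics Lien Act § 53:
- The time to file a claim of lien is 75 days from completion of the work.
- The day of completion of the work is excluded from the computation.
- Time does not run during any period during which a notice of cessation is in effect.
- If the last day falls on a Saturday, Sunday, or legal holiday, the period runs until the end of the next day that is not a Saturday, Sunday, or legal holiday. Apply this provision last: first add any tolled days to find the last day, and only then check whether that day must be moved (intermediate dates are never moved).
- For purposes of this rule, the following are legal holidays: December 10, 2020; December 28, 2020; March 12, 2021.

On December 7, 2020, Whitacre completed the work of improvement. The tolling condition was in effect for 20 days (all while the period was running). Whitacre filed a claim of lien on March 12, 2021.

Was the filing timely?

75 days after December 7, 2020 is February 20, 2021.
Tolling adds 20 days: February 20, 2021 + 20 days = March 12, 2021.
March 12, 2021 is a listed holiday; March 13, 2021 is Saturday; March 14, 2021 is Sunday. The next qualifying day is March 15, 2021.
The deadline is March 15, 2021; the filing on March 12, 2021 is on or before that date.

Yes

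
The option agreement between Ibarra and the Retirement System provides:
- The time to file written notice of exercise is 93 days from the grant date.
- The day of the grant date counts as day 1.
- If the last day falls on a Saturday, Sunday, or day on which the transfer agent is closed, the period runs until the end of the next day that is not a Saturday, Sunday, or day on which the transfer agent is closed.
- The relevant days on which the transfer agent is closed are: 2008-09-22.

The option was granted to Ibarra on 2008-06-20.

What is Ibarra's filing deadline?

Counting 2008-06-20 as day 1, day 93 is September 20, 2008.
September 20, 2008 is Saturday; September 21, 2008 is Sunday; September 22, 2008 is a listed holiday. The next qualifying day is September 23, 2008.

September 23, 2008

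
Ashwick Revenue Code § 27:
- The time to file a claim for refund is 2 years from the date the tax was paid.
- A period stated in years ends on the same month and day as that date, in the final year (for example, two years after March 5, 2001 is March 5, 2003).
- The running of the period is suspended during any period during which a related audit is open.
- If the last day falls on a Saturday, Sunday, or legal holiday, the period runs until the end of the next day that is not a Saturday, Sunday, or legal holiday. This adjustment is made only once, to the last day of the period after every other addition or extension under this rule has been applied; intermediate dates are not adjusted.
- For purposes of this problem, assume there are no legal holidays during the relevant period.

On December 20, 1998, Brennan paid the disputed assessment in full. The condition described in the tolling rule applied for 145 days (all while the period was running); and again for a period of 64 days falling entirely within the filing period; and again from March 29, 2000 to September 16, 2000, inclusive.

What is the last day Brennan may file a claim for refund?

January 7, 2002

2 years after December 20, 1998 is December 20, 2000.
Tolling adds 145 days: December 20, 2000 + 145 days = May 14, 2001.
Tolling adds 64 days: May 14, 2001 + 64 days = July 17, 2001.
From March 29, 2000 through September 16, 2000 inclusive is 172 days; tolling adds 172 days: July 17, 2001 + 172 days = January 5, 2002.
January 5, 2002 is Saturday; January 6, 2002 is Sunday. The next qualifying day is January 7, 2002.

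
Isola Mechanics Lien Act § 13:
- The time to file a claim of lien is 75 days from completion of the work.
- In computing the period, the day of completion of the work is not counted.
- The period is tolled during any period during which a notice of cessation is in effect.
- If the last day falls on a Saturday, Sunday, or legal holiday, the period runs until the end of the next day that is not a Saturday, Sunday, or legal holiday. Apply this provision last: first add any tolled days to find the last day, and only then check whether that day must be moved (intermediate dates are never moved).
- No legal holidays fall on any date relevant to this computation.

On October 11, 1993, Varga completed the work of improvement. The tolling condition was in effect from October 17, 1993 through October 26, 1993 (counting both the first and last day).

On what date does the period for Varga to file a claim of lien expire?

75 days after October 11, 1993 is December 25, 1993.
From October 17, 1993 through October 26, 1993 inclusive is 10 days; tolling adds 10 days: December 25, 1993 + 10 days = January 4, 1994.
January 4, 1994 is a Tuesday and not a legal holiday, so no extension applies.

January 4, 1994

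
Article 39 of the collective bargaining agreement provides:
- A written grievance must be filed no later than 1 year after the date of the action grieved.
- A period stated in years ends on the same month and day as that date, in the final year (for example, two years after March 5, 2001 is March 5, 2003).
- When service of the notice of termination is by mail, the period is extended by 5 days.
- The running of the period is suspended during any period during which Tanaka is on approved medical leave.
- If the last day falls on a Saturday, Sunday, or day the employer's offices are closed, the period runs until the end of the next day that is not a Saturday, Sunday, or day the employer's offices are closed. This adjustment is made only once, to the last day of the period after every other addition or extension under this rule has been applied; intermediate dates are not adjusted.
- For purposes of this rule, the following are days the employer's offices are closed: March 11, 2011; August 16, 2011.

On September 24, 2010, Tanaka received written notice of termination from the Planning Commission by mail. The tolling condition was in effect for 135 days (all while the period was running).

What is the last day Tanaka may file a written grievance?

1 year after September 24, 2010 is September 24, 2011.
Service was by mail, adding 5 days: September 24, 2011 + 5 days = September 29, 2011.
Tolling adds 135 days: September 29, 2011 + 135 days = February 11, 2012.
February 11, 2012 is Saturday; February 12, 2012 is Sunday. The next qualifying day is February 13, 2012.

February 13, 2012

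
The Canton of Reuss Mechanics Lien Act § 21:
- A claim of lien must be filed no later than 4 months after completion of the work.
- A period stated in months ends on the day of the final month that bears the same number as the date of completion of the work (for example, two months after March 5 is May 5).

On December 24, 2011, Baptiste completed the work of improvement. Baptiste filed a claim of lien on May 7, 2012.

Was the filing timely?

4 months after December 24, 2011 is April 24, 2012.
The deadline is April 24, 2012; the filing on May 7, 2012 is after that date.

No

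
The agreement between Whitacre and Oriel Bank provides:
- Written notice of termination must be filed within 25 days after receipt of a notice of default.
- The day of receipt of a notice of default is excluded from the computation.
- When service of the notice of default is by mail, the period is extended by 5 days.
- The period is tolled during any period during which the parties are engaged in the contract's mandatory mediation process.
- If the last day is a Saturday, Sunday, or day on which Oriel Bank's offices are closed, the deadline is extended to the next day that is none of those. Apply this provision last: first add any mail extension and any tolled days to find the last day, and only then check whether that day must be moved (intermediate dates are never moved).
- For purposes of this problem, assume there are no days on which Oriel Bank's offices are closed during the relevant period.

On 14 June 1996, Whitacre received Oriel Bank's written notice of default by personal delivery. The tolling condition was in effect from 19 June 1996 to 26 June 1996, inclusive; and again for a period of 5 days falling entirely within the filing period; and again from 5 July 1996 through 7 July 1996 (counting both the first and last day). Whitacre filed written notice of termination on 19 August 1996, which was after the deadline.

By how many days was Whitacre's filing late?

25 days after 14 June 1996 is July 9, 1996.
Service was not by mail, so no mail extension applies.
From June 19, 1996 through June 26, 1996 inclusive is 8 days; tolling adds 8 days: July 9, 1996 + 8 days = July 17, 1996.
Tolling adds 5 days: July 17, 1996 + 5 days = July 22, 1996.
From July 5, 1996 through July 7, 1996 inclusive is 3 days; tolling adds 3 days: July 22, 1996 + 3 days = July 25, 1996.
July 25, 1996 is a Thursday and not a day on which Oriel Bank's offices are closed, so no extension applies.
The deadline is July 25, 1996; from July 25, 1996 to August 19, 1996 is 25 days.

25 days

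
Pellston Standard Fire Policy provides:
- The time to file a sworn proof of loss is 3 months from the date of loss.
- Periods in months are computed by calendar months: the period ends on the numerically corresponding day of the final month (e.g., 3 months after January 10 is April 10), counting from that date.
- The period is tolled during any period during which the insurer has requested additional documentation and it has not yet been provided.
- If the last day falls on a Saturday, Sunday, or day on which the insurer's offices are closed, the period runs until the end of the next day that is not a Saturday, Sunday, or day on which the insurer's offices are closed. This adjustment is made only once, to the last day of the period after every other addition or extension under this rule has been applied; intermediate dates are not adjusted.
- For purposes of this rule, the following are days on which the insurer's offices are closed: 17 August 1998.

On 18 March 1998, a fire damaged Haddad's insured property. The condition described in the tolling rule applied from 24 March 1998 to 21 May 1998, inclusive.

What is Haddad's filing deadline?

August 18, 1998

3 months after 18 March 1998 is June 18, 1998.
From March 24, 1998 through May 21, 1998 inclusive is 59 days; tolling adds 59 days: June 18, 1998 + 59 days = August 16, 1998.
August 16, 1998 is Sunday; August 17, 1998 is a listed holiday. The next qualifying day is August 18, 1998.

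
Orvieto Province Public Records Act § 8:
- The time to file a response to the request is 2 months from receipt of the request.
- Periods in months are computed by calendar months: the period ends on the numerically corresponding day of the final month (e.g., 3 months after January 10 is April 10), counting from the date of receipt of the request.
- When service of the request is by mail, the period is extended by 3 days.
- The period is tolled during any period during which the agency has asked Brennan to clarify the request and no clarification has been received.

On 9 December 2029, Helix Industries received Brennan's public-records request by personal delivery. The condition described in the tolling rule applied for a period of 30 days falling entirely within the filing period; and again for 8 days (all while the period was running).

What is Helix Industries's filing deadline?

2 months after 9 December 2029 is February 9, 2030.
Service was not by mail, so no mail extension applies.
Tolling adds 30 days: February 9, 2030 + 30 days = March 11, 2030.
Tolling adds 8 days: March 11, 2030 + 8 days = March 19, 2030.

March 19, 2030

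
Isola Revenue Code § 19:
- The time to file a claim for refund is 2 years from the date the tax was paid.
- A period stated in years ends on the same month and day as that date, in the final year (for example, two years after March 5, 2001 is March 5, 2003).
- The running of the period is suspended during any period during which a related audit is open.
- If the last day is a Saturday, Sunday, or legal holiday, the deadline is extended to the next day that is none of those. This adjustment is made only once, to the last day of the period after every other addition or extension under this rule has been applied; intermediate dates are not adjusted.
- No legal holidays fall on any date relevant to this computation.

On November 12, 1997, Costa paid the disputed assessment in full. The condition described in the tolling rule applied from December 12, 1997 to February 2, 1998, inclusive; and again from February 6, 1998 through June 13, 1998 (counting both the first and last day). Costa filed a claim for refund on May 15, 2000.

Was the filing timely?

No

2 years after November 12, 1997 is November 12, 1999.
From December 12, 1997 through February 2, 1998 inclusive is 53 days; tolling adds 53 days: November 12, 1999 + 53 days = January 4, 2000.
From February 6, 1998 through June 13, 1998 inclusive is 128 days; tolling adds 128 days: January 4, 2000 + 128 days = May 11, 2000.
May 11, 2000 is a Thursday and not a legal holiday, so no extension applies.
The deadline is May 11, 2000; the filing on May 15, 2000 is after that date.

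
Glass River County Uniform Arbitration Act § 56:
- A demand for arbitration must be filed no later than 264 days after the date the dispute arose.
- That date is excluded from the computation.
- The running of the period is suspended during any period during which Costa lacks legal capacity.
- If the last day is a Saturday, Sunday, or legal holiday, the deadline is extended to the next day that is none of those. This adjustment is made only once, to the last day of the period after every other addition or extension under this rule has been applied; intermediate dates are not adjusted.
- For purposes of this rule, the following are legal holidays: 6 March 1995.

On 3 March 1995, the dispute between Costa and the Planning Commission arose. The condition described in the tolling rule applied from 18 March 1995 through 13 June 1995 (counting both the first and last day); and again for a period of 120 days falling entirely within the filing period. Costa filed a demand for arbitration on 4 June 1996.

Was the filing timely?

Yes

264 days after 3 March 1995 is November 22, 1995.
From March 18, 1995 through June 13, 1995 inclusive is 88 days; tolling adds 88 days: November 22, 1995 + 88 days = February 18, 1996.
Tolling adds 120 days: February 18, 1996 + 120 days = June 17, 1996.
June 17, 1996 is a Monday and not a legal holiday, so no extension applies.
The deadline is June 17, 1996; the filing on June 4, 1996 is on or before that date.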